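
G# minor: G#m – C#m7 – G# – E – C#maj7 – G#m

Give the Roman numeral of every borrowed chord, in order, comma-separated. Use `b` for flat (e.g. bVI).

I, IVmaj7

In G# minor (with V from harmonic minor) the diatonic chords are G#m, A#dim, B, C#m, D#, E, F#. Of the given chords, G#m, C#m7 and E are diatonic. G# (G#–B#–D#) doesn't fit — on degree 1 G# minor would have G#m (i). G# is the degree-1 chord of G# major, so it is the borrowed I. C#maj7 (C#–E#–G#–B#) doesn't fit — on degree 4 G# minor would have C#m (iv). C#maj7 is the degree-4 chord of G# major, so it is the borrowed IVmaj7.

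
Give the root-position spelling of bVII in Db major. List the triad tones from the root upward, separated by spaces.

The root of bVII is the lowered 7th degree: C becomes Cb. Stacking thirds in Db minor on Cb gives Cb–Eb–Gb.

Cb Eb Gb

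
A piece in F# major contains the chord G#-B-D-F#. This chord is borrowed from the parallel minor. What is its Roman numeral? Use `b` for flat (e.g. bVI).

iiø7

G# is scale degree 2 in F# major. Diatonically F# major has G#m (ii) on that degree; G#–B–D–F# is instead the half-diminished-seventh chord native to F# minor, so it takes the label iiø7.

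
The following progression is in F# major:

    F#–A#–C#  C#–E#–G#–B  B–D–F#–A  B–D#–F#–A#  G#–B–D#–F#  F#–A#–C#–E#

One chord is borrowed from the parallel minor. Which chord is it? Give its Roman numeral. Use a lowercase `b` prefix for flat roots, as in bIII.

The diatonic triads in F# major are F#, G#m, A#m, B, C#, D#m, E#dim. Of the given chords, F#–A#–C# = F#, C#–E#–G#–B = C#7, B–D#–F#–A# = Bmaj7, G#–B–D#–F# = G#m7 and F#–A#–C#–E# = F#maj7 are diatonic. B–D–F#–A is not: scale degree 4 in F# major carries B (IV). In F# minor the chord on that degree is Bm7, so here it functions as iv7, borrowed from the parallel minor.

iv7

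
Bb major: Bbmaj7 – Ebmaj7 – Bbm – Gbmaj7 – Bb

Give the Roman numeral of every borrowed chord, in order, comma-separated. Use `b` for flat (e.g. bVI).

i, bVImaj7

Bb major has the diatonic set Bb, Cm, Dm, Eb, F, Gm, Adim. Bbmaj7, Ebmaj7 and Bb all belong to that set. Bbm (Bb–Db–F) doesn't fit — on degree 1 Bb major would have Bb (I). Bbm is the degree-1 chord of Bb minor, so it is the borrowed i. Gbmaj7 (Gb–Bb–Db–F) is not: scale degree 6 in Bb major carries Gm (vi). In Bb minor the chord on that degree is Gbmaj7, so here it functions as bVImaj7, borrowed from the parallel minor.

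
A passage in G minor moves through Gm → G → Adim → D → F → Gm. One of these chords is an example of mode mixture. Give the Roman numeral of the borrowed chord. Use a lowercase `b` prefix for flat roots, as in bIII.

G minor has the diatonic set Gm, Adim, Bb, Cm, D, Eb, F (with V from harmonic minor). Gm, Adim, D and F are all diatonic. G (G–B–D) doesn't fit — on degree 1 G minor would have Gm (i). G is the degree-1 chord of G major, so it is the borrowed I.

I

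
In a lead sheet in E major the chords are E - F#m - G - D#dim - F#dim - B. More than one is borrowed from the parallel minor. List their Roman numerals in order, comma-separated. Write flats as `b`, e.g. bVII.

bIII, ii°

E major has the diatonic set E, F#m, G#m, A, B, C#m, D#dim. Of the given chords, E, F#m, D#dim and B are diatonic. G (G–B–D) doesn't fit — on degree 3 E major would have G#m (iii). G is the degree-3 chord of E minor, so it is the borrowed bIII. But F#dim (F#–A–C) is foreign: the diatonic ii on degree 2 is F#m, whereas F#dim comes from E minor. It is labeled ii°.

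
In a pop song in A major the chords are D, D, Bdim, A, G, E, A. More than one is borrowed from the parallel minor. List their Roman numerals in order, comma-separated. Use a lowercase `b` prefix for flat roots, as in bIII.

ii°, bVII

The diatonic triads in A major are A, Bm, C#m, D, E, F#m, G#dim. D, A and E all belong to that set. But Bdim (B–D–F) is foreign: the diatonic ii on degree 2 is Bm, whereas Bdim comes from A minor. It is labeled ii°. G (G–B–D) is not: scale degree 7 in A major carries G#dim (vii°). In A minor the chord on that degree is G, so here it functions as bVII, borrowed from the parallel minor.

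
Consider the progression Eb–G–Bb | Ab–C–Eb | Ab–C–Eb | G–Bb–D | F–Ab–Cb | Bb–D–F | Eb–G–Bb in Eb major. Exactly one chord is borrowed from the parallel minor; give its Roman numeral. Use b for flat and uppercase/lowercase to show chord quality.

In Eb major the diatonic chords are Eb, Fm, Gm, Ab, Bb, Cm, Ddim. Of the given chords, Eb–G–Bb = Eb, Ab–C–Eb = Ab, G–Bb–D = Gm and Bb–D–F = Bb are diatonic. F–Ab–Cb doesn't fit — on degree 2 Eb major would have Fm (ii). Fdim is the degree-2 chord of Eb minor, so it is the borrowed ii°.

ii°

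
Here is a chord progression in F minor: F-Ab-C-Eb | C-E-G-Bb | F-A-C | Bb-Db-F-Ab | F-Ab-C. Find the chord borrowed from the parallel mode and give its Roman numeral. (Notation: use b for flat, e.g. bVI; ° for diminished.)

In F minor (with V from harmonic minor) the diatonic chords are Fm, Gdim, Ab, Bbm, C, Db, Eb. F–Ab–C–Eb = Fm7, C–E–G–Bb = C7, Bb–Db–F–Ab = Bbm7 and F–Ab–C = Fm are all diatonic. But F–A–C is foreign: the diatonic i on degree 1 is Fm, whereas F comes from F major. It is labeled I.

I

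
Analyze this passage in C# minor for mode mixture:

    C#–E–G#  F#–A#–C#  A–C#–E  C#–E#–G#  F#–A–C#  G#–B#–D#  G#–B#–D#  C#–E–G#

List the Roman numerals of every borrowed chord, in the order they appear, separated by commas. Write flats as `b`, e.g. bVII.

In C# minor (with V from harmonic minor) the diatonic chords are C#m, D#dim, E, F#m, G#, A, B. C#–E–G# = C#m, A–C#–E = A, F#–A–C# = F#m and G#–B#–D# = G# all belong to that set. F#–A#–C# doesn't fit — on degree 4 C# minor would have F#m (iv). F# is the degree-4 chord of C# major, so it is the borrowed IV. C#–E#–G# doesn't fit — on degree 1 C# minor would have C#m (i). C# is the degree-1 chord of C# major, so it is the borrowed I.

IV, I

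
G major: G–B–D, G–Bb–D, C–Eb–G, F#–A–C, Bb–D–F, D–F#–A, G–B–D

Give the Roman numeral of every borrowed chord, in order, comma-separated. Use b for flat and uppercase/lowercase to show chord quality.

In G major the diatonic chords are G, Am, Bm, C, D, Em, F#dim. G–B–D = G, F#–A–C = F#dim and D–F#–A = D all belong to that set. G–Bb–D doesn't fit — on degree 1 G major would have G (I). Gm is the degree-1 chord of G minor, so it is the borrowed i. C–Eb–G is not: scale degree 4 in G major carries C (IV). In G minor the chord on that degree is Cm, so here it functions as iv, borrowed from the parallel minor. But Bb–D–F is foreign: the diatonic iii on degree 3 is Bm, whereas Bb comes from G minor. It is labeled bIII.

i, iv, bIII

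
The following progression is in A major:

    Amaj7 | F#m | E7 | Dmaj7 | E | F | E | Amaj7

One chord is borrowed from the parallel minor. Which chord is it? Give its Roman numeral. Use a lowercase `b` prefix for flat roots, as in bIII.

In A major the diatonic chords are A, Bm, C#m, D, E, F#m, G#dim. Amaj7, F#m, E7, Dmaj7 and E all belong to that set. F (F–A–C) is not: scale degree 6 in A major carries F#m (vi). In A minor the chord on that degree is F, so here it functions as bVI, borrowed from the parallel minor.

bVI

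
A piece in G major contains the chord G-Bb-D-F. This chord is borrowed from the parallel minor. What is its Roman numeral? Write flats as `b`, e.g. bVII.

i7

G is scale degree 1 in G major. The diatonic chord on degree 1 would be G (I), but G–Bb–D–F is the minor-seventh chord from G minor. As a borrowed chord it is labeled i7.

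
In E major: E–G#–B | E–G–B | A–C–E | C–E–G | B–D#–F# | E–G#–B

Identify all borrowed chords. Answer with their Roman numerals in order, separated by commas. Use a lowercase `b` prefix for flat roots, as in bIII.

E major has the diatonic set E, F#m, G#m, A, B, C#m, D#dim. E–G#–B = E and B–D#–F# = B are both diatonic. E–G–B is not: scale degree 1 in E major carries E (I). In E minor the chord on that degree is Em, so here it functions as i, borrowed from the parallel minor. But A–C–E is foreign: the diatonic IV on degree 4 is A, whereas Am comes from E minor. It is labeled iv. C–E–G doesn't fit — on degree 6 E major would have C#m (vi). C is the degree-6 chord of E minor, so it is the borrowed bVI.

i, iv, bVI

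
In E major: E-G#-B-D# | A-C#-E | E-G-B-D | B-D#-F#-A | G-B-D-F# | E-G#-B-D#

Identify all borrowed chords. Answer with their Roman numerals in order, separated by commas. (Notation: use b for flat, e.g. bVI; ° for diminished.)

i7, bIIImaj7

The diatonic triads in E major are E, F#m, G#m, A, B, C#m, D#dim. E–G#–B–D# = Emaj7, A–C#–E = A and B–D#–F#–A = B7 all belong to that set. But E–G–B–D is foreign: the diatonic I on degree 1 is E, whereas Em7 comes from E minor. It is labeled i7. G–B–D–F# is not: scale degree 3 in E major carries G#m (iii). In E minor the chord on that degree is Gmaj7, so here it functions as bIIImaj7, borrowed from the parallel minor.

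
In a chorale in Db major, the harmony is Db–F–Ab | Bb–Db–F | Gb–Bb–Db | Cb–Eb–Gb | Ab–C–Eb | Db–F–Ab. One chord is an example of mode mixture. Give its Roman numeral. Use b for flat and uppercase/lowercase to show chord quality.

In Db major the diatonic chords are Db, Ebm, Fm, Gb, Ab, Bbm, Cdim. Of the given chords, Db–F–Ab = Db, Bb–Db–F = Bbm, Gb–Bb–Db = Gb and Ab–C–Eb = Ab are diatonic. But Cb–Eb–Gb is foreign: the diatonic vii° on degree 7 is Cdim, whereas Cb comes from Db minor. It is labeled bVII.

bVII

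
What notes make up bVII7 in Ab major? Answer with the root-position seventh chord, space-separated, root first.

bVII7 is built on the lowered scale degree 7. In Ab major degree 7 is G; lowered it becomes Gb. Building the dominant-seventh chord from the parallel minor on Gb: Gb–Bb–Db–Fb.

Gb Bb Db Fb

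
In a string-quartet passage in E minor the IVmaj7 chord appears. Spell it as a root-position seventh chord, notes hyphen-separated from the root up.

A-C#-E-G#

The root, A, is scale degree 4 — the same note in E minor and E major; only the chord quality changes. In E major the chord on A is A–C#–E–G#.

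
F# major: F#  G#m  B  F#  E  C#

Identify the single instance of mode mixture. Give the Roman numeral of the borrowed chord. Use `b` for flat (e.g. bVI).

bVII

In F# major the diatonic chords are F#, G#m, A#m, B, C#, D#m, E#dim. F#, G#m, B and C# are all diatonic. But E (E–G#–B) is foreign: the diatonic vii° on degree 7 is E#dim, whereas E comes from F# minor. It is labeled bVII.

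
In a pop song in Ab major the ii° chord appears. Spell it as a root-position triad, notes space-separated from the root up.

Bb Db Fb

The root, Bb, is scale degree 2 — the same note in Ab major and Ab minor; only the chord quality changes. Stacking thirds in Ab minor on Bb gives Bb–Db–Fb.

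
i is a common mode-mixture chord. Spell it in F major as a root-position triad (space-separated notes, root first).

The root, F, is scale degree 1 — the same note in F major and F minor; only the chord quality changes. Building the minor chord from the parallel minor on F: F–Ab–C.

F Ab C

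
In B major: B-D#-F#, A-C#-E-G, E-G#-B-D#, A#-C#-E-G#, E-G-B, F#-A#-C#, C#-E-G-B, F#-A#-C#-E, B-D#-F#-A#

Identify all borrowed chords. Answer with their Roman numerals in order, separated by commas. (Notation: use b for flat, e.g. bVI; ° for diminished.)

In B major the diatonic chords are B, C#m, D#m, E, F#, G#m, A#dim. B–D#–F# = B, E–G#–B–D# = Emaj7, A#–C#–E–G# = A#m7b5, F#–A#–C# = F#, F#–A#–C#–E = F#7 and B–D#–F#–A# = Bmaj7 all belong to that set. But A–C#–E–G is foreign: the diatonic vii° on degree 7 is A#dim, whereas A7 comes from B minor. It is labeled bVII7. E–G–B doesn't fit — on degree 4 B major would have E (IV). Em is the degree-4 chord of B minor, so it is the borrowed iv. But C#–E–G–B is foreign: the diatonic ii on degree 2 is C#m, whereas C#m7b5 comes from B minor. It is labeled iiø7.

bVII7, iv, iiø7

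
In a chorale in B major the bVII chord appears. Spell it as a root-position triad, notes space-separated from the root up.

Scale degree 7 in B major is A#. bVII uses the lowered form, A, taken from B minor. Building the major chord from the parallel minor on A: A–C#–E.

A C# E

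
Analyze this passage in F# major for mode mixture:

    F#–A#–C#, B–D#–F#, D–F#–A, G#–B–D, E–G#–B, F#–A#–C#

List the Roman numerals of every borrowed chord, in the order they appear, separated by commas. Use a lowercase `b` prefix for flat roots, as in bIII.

The diatonic triads in F# major are F#, G#m, A#m, B, C#, D#m, E#dim. F#–A#–C# = F# and B–D#–F# = B are both diatonic. D–F#–A doesn't fit — on degree 6 F# major would have D#m (vi). D is the degree-6 chord of F# minor, so it is the borrowed bVI. But G#–B–D is foreign: the diatonic ii on degree 2 is G#m, whereas G#dim comes from F# minor. It is labeled ii°. E–G#–B is not: scale degree 7 in F# major carries E#dim (vii°). In F# minor the chord on that degree is E, so here it functions as bVII, borrowed from the parallel minor.

bVI, ii°, bVII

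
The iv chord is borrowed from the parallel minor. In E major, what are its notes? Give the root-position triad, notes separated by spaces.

iv is built on scale degree 4, which is A in both E major and its parallel. In E minor the chord on A is A–C–E.

A C E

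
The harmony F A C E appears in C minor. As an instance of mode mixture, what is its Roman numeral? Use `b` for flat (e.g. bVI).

IVmaj7

F is scale degree 4 in C minor. F–A–C–E is a major-seventh chord — the form found in C major, not the diatonic iv (Fm). Borrowed into C minor it is written IVmaj7.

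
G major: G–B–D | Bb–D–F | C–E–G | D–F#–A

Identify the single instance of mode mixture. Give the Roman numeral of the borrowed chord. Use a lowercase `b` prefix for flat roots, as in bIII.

G major has the diatonic set G, Am, Bm, C, D, Em, F#dim. G–B–D = G, C–E–G = C and D–F#–A = D all belong to that set. But Bb–D–F is foreign: the diatonic iii on degree 3 is Bm, whereas Bb comes from G minor. It is labeled bIII.

bIII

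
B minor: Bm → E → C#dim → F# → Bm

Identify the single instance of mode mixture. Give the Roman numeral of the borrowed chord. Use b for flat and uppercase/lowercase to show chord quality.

IV

B minor has the diatonic set Bm, C#dim, D, Em, F#, G, A (with V from harmonic minor). Bm, C#dim and F# all belong to that set. E (E–G#–B) doesn't fit — on degree 4 B minor would have Em (iv). E is the degree-4 chord of B major, so it is the borrowed IV.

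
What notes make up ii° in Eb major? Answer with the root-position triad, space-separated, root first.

The root, F, is scale degree 2 — the same note in Eb major and Eb minor; only the chord quality changes. Stacking thirds in Eb minor on F gives F–Ab–Cb.

F Ab Cb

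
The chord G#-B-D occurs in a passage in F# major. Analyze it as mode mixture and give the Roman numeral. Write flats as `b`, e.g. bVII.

ii°

The root G# is the diatonic 2nd degree of F# major; the borrowing shows in the chord quality. The diatonic chord on degree 2 would be G#m (ii), but G#–B–D is the diminished chord from F# minor. As a borrowed chord it is labeled ii°.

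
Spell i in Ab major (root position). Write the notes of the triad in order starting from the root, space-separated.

The root, Ab, is scale degree 1 — the same note in Ab major and Ab minor; only the chord quality changes. In Ab minor the chord on Ab is Ab–Cb–Eb.

Ab Cb Eb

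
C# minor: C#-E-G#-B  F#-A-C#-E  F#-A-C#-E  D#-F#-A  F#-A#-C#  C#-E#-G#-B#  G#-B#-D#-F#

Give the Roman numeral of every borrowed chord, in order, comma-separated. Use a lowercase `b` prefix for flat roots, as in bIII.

C# minor has the diatonic set C#m, D#dim, E, F#m, G#, A, B (with V from harmonic minor). C#–E–G#–B = C#m7, F#–A–C#–E = F#m7, D#–F#–A = D#dim and G#–B#–D#–F# = G#7 are all diatonic. F#–A#–C# is not: scale degree 4 in C# minor carries F#m (iv). In C# major the chord on that degree is F#, so here it functions as IV, borrowed from the parallel major. But C#–E#–G#–B# is foreign: the diatonic i on degree 1 is C#m, whereas C#maj7 comes from C# major. It is labeled Imaj7.

IV, Imaj7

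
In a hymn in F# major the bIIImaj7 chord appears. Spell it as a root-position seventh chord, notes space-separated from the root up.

A C# E G#

The root of bIIImaj7 is the lowered 3rd degree: A# becomes A. In F# minor the chord on A is A–C#–E–G#.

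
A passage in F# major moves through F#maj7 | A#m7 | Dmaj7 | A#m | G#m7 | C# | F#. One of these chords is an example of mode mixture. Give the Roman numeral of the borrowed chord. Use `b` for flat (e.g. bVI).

bVImaj7

The diatonic triads in F# major are F#, G#m, A#m, B, C#, D#m, E#dim. Of the given chords, F#maj7, A#m7, A#m, G#m7, C# and F# are diatonic. Dmaj7 (D–F#–A–C#) is not: scale degree 6 in F# major carries D#m (vi). In F# minor the chord on that degree is Dmaj7, so here it functions as bVImaj7, borrowed from the parallel minor.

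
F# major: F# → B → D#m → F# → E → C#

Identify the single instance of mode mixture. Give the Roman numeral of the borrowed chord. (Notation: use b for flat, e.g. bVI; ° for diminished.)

bVII

In F# major the diatonic chords are F#, G#m, A#m, B, C#, D#m, E#dim. F#, B, D#m and C# all belong to that set. E (E–G#–B) doesn't fit — on degree 7 F# major would have E#dim (vii°). E is the degree-7 chord of F# minor, so it is the borrowed bVII.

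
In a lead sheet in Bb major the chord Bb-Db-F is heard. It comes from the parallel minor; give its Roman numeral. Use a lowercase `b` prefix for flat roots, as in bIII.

Bb is scale degree 1 in Bb major. The diatonic chord on degree 1 would be Bb (I), but Bb–Db–F is the minor chord from Bb minor. As a borrowed chord it is labeled i.

i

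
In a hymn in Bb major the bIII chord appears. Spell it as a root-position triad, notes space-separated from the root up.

Db F Ab

The root of bIII is the lowered 3rd degree: D becomes Db. In Bb minor the chord on Db is Db–F–Ab.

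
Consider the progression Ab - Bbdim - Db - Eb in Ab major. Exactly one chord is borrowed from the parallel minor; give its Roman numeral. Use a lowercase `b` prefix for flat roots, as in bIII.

ii°

In Ab major the diatonic chords are Ab, Bbm, Cm, Db, Eb, Fm, Gdim. Of the given chords, Ab, Db and Eb are diatonic. Bbdim (Bb–Db–Fb) doesn't fit — on degree 2 Ab major would have Bbm (ii). Bbdim is the degree-2 chord of Ab minor, so it is the borrowed ii°.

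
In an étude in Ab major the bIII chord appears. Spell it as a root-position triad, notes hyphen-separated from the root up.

Scale degree 3 in Ab major is C. bIII uses the lowered form, Cb, taken from Ab minor. Stacking thirds in Ab minor on Cb gives Cb–Eb–Gb.

Cb-Eb-Gb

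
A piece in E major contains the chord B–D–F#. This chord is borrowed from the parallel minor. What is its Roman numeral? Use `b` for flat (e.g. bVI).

v

The root B is the diatonic 5th degree of E major; the borrowing shows in the chord quality. Diatonically E major has B (V) on that degree; B–D–F# is instead the minor chord native to E minor, so it takes the label v.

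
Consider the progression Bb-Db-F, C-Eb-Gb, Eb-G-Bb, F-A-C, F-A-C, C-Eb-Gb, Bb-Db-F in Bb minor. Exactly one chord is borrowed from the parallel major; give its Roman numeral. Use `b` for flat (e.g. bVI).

IV

In Bb minor (with V from harmonic minor) the diatonic chords are Bbm, Cdim, Db, Ebm, F, Gb, Ab. Bb–Db–F = Bbm, C–Eb–Gb = Cdim and F–A–C = F all belong to that set. But Eb–G–Bb is foreign: the diatonic iv on degree 4 is Ebm, whereas Eb comes from Bb major. It is labeled IV.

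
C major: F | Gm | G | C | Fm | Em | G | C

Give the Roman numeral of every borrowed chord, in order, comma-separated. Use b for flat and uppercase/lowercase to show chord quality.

In C major the diatonic chords are C, Dm, Em, F, G, Am, Bdim. Of the given chords, F, G, C and Em are diatonic. But Gm (G–Bb–D) is foreign: the diatonic V on degree 5 is G, whereas Gm comes from C minor. It is labeled v. Fm (F–Ab–C) doesn't fit — on degree 4 C major would have F (IV). Fm is the degree-4 chord of C minor, so it is the borrowed iv.

v, iv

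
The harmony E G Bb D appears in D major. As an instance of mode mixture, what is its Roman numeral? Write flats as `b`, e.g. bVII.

iiø7

E is scale degree 2 in D major. E–G–Bb–D is a half-diminished-seventh chord — the form found in D minor, not the diatonic ii (Em). Borrowed into D major it is written iiø7.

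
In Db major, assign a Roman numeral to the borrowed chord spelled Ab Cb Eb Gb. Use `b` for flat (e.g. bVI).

Ab is scale degree 5 in Db major. The diatonic chord on degree 5 would be Ab (V), but Ab–Cb–Eb–Gb is the minor-seventh chord from Db minor. As a borrowed chord it is labeled v7.

v7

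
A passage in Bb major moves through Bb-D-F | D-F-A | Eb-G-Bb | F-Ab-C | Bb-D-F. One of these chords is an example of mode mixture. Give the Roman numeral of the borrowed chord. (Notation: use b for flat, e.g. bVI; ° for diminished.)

v

The diatonic triads in Bb major are Bb, Cm, Dm, Eb, F, Gm, Adim. Bb–D–F = Bb, D–F–A = Dm and Eb–G–Bb = Eb are all diatonic. F–Ab–C is not: scale degree 5 in Bb major carries F (V). In Bb minor the chord on that degree is Fm, so here it functions as v, borrowed from the parallel minor.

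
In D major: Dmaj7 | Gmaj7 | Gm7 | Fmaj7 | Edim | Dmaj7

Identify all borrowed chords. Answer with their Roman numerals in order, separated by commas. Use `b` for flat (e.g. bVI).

iv7, bIIImaj7, ii°

D major has the diatonic set D, Em, F#m, G, A, Bm, C#dim. Of the given chords, Dmaj7 and Gmaj7 are diatonic. Gm7 (G–Bb–D–F) is not: scale degree 4 in D major carries G (IV). In D minor the chord on that degree is Gm7, so here it functions as iv7, borrowed from the parallel minor. But Fmaj7 (F–A–C–E) is foreign: the diatonic iii on degree 3 is F#m, whereas Fmaj7 comes from D minor. It is labeled bIIImaj7. Edim (E–G–Bb) doesn't fit — on degree 2 D major would have Em (ii). Edim is the degree-2 chord of D minor, so it is the borrowed ii°.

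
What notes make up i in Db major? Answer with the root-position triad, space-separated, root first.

The root, Db, is scale degree 1 — the same note in Db major and Db minor; only the chord quality changes. In Db minor the chord on Db is Db–Fb–Ab.

Db Fb Ab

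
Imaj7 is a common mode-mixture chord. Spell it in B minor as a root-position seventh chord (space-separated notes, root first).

B D# F# A#

Imaj7 is built on scale degree 1, which is B in both B minor and its parallel. In B major the chord on B is B–D#–F#–A#.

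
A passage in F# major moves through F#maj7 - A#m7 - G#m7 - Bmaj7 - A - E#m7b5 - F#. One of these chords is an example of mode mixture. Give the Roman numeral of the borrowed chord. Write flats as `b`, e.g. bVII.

The diatonic triads in F# major are F#, G#m, A#m, B, C#, D#m, E#dim. F#maj7, A#m7, G#m7, Bmaj7, E#m7b5 and F# are all diatonic. But A (A–C#–E) is foreign: the diatonic iii on degree 3 is A#m, whereas A comes from F# minor. It is labeled bIII.

bIII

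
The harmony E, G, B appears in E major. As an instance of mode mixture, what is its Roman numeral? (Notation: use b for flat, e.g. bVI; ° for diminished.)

i

The root E is the diatonic 1st degree of E major; the borrowing shows in the chord quality. The diatonic chord on degree 1 would be E (I), but E–G–B is the minor chord from E minor. As a borrowed chord it is labeled i.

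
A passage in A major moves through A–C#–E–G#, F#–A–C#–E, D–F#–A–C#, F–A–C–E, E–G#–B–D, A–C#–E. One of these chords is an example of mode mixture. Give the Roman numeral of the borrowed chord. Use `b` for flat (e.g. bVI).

bVImaj7

The diatonic triads in A major are A, Bm, C#m, D, E, F#m, G#dim. A–C#–E–G# = Amaj7, F#–A–C#–E = F#m7, D–F#–A–C# = Dmaj7, E–G#–B–D = E7 and A–C#–E = A are all diatonic. But F–A–C–E is foreign: the diatonic vi on degree 6 is F#m, whereas Fmaj7 comes from A minor. It is labeled bVImaj7.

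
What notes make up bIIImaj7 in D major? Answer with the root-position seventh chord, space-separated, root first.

bIIImaj7 is built on the lowered scale degree 3. In D major degree 3 is F#; lowered it becomes F. Building the major-seventh chord from the parallel minor on F: F–A–C–E.

F A C E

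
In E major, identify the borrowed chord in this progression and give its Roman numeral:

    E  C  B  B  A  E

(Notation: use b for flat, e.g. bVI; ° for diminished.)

bVI

In E major the diatonic chords are E, F#m, G#m, A, B, C#m, D#dim. E, B and A all belong to that set. But C (C–E–G) is foreign: the diatonic vi on degree 6 is C#m, whereas C comes from E minor. It is labeled bVI.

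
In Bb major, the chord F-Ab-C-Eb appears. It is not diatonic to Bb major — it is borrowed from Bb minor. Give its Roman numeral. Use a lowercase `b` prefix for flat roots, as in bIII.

v7

F is scale degree 5 in Bb major. F–Ab–C–Eb is a minor-seventh chord — the form found in Bb minor, not the diatonic V (F). Borrowed into Bb major it is written v7.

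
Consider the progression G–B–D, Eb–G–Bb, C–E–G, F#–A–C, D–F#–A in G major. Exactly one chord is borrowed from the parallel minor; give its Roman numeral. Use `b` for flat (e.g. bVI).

G major has the diatonic set G, Am, Bm, C, D, Em, F#dim. G–B–D = G, C–E–G = C, F#–A–C = F#dim and D–F#–A = D all belong to that set. Eb–G–Bb is not: scale degree 6 in G major carries Em (vi). In G minor the chord on that degree is Eb, so here it functions as bVI, borrowed from the parallel minor.

bVI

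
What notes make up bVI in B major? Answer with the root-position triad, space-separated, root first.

bVI is built on the lowered scale degree 6. In B major degree 6 is G#; lowered it becomes G. Stacking thirds in B minor on G gives G–B–D.

G B D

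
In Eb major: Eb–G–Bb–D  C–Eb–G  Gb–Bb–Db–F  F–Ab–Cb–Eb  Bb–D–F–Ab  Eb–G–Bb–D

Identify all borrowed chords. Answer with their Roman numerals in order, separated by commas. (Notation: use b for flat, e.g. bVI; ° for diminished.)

bIIImaj7, iiø7

Eb major has the diatonic set Eb, Fm, Gm, Ab, Bb, Cm, Ddim. Eb–G–Bb–D = Ebmaj7, C–Eb–G = Cm and Bb–D–F–Ab = Bb7 are all diatonic. Gb–Bb–Db–F is not: scale degree 3 in Eb major carries Gm (iii). In Eb minor the chord on that degree is Gbmaj7, so here it functions as bIIImaj7, borrowed from the parallel minor. F–Ab–Cb–Eb is not: scale degree 2 in Eb major carries Fm (ii). In Eb minor the chord on that degree is Fm7b5, so here it functions as iiø7, borrowed from the parallel minor.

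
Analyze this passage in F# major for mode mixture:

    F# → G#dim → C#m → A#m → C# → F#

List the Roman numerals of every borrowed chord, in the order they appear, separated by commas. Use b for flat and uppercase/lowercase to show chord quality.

In F# major the diatonic chords are F#, G#m, A#m, B, C#, D#m, E#dim. Of the given chords, F#, A#m and C# are diatonic. G#dim (G#–B–D) doesn't fit — on degree 2 F# major would have G#m (ii). G#dim is the degree-2 chord of F# minor, so it is the borrowed ii°. But C#m (C#–E–G#) is foreign: the diatonic V on degree 5 is C#, whereas C#m comes from F# minor. It is labeled v.

ii°, v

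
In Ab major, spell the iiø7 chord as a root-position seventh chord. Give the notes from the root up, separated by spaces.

The root, Bb, is scale degree 2 — the same note in Ab major and Ab minor; only the chord quality changes. Stacking thirds in Ab minor on Bb gives Bb–Db–Fb–Ab.

Bb Db Fb Ab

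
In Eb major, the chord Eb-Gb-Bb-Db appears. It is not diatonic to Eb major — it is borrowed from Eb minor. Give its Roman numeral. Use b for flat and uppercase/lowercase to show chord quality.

i7

The root Eb is the diatonic 1st degree of Eb major; the borrowing shows in the chord quality. The diatonic chord on degree 1 would be Eb (I), but Eb–Gb–Bb–Db is the minor-seventh chord from Eb minor. As a borrowed chord it is labeled i7.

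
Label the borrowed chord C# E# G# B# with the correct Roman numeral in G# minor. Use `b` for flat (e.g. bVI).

IVmaj7

The root C# is the diatonic 4th degree of G# minor; the borrowing shows in the chord quality. Diatonically G# minor has C#m (iv) on that degree; C#–E#–G#–B# is instead the major-seventh chord native to G# major, so it takes the label IVmaj7.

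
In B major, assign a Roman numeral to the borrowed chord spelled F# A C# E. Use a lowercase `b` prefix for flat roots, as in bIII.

The root F# is the diatonic 5th degree of B major; the borrowing shows in the chord quality. Diatonically B major has F# (V) on that degree; F#–A–C#–E is instead the minor-seventh chord native to B minor, so it takes the label v7.

v7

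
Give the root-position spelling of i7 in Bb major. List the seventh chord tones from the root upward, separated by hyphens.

Bb-Db-F-Ab

i7 is built on scale degree 1, which is Bb in both Bb major and its parallel. Building the minor-seventh chord from the parallel minor on Bb: Bb–Db–F–Ab.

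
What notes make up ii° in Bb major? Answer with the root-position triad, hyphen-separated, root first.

ii° is built on scale degree 2, which is C in both Bb major and its parallel. Building the diminished chord from the parallel minor on C: C–Eb–Gb.

C-Eb-Gb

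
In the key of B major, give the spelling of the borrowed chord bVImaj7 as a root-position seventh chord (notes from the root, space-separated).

The root of bVImaj7 is the lowered 6th degree: G# becomes G. Stacking thirds in B minor on G gives G–B–D–F#.

G B D F#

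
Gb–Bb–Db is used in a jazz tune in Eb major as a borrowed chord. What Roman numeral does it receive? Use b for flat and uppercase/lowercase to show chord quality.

Gb is the lowered form of scale degree 3 in Eb major (the diatonic degree 3 is G). Diatonically Eb major has Gm (iii) on that degree; Gb–Bb–Db is instead the major chord native to Eb minor, so it takes the label bIII.

bIII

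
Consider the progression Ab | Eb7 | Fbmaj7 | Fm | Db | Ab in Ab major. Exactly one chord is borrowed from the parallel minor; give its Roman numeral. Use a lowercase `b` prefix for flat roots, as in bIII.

The diatonic triads in Ab major are Ab, Bbm, Cm, Db, Eb, Fm, Gdim. Ab, Eb7, Fm and Db are all diatonic. Fbmaj7 (Fb–Ab–Cb–Eb) doesn't fit — on degree 6 Ab major would have Fm (vi). Fbmaj7 is the degree-6 chord of Ab minor, so it is the borrowed bVImaj7.

bVImaj7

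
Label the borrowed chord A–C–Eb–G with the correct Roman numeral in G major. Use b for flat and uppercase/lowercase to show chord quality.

iiø7

The root A is the diatonic 2nd degree of G major; the borrowing shows in the chord quality. Diatonically G major has Am (ii) on that degree; A–C–Eb–G is instead the half-diminished-seventh chord native to G minor, so it takes the label iiø7.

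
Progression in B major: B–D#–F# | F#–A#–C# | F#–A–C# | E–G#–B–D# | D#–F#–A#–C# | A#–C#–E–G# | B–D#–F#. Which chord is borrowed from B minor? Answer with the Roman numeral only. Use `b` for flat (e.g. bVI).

The diatonic triads in B major are B, C#m, D#m, E, F#, G#m, A#dim. Of the given chords, B–D#–F# = B, F#–A#–C# = F#, E–G#–B–D# = Emaj7, D#–F#–A#–C# = D#m7 and A#–C#–E–G# = A#m7b5 are diatonic. F#–A–C# doesn't fit — on degree 5 B major would have F# (V). F#m is the degree-5 chord of B minor, so it is the borrowed v.

v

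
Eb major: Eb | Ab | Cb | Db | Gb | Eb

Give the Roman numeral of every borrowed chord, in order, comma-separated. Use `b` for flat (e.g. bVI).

bVI, bVII, bIII

In Eb major the diatonic chords are Eb, Fm, Gm, Ab, Bb, Cm, Ddim. Eb and Ab are both diatonic. Cb (Cb–Eb–Gb) is not: scale degree 6 in Eb major carries Cm (vi). In Eb minor the chord on that degree is Cb, so here it functions as bVI, borrowed from the parallel minor. Db (Db–F–Ab) is not: scale degree 7 in Eb major carries Ddim (vii°). In Eb minor the chord on that degree is Db, so here it functions as bVII, borrowed from the parallel minor. Gb (Gb–Bb–Db) doesn't fit — on degree 3 Eb major would have Gm (iii). Gb is the degree-3 chord of Eb minor, so it is the borrowed bIII.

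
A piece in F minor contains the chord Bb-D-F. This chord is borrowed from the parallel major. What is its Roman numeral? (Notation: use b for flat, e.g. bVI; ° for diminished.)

Bb is scale degree 4 in F minor. Bb–D–F is a major chord — the form found in F major, not the diatonic iv (Bbm). Borrowed into F minor it is written IV.

IV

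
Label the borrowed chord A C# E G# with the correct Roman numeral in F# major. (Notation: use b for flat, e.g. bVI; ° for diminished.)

In F# major scale degree 3 is A#; A is its lowered form, from F# minor. The diatonic chord on degree 3 would be A#m (iii), but A–C#–E–G# is the major-seventh chord from F# minor. As a borrowed chord it is labeled bIIImaj7.

bIIImaj7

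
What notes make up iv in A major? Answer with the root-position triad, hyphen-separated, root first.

D-F-A

The root, D, is scale degree 4 — the same note in A major and A minor; only the chord quality changes. In A minor the chord on D is D–F–A.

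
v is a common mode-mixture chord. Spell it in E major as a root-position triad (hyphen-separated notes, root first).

B-D-F#

v is built on scale degree 5, which is B in both E major and its parallel. Stacking thirds in E minor on B gives B–D–F#.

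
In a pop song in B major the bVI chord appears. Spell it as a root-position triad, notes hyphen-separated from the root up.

Scale degree 6 in B major is G#. bVI uses the lowered form, G, taken from B minor. Stacking thirds in B minor on G gives G–B–D.

G-B-D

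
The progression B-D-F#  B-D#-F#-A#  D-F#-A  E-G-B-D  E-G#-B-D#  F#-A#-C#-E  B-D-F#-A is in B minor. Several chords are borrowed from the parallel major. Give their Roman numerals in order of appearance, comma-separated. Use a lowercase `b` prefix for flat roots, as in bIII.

Imaj7, IVmaj7

B minor has the diatonic set Bm, C#dim, D, Em, F#, G, A (with V from harmonic minor). B–D–F# = Bm, D–F#–A = D, E–G–B–D = Em7, F#–A#–C#–E = F#7 and B–D–F#–A = Bm7 are all diatonic. But B–D#–F#–A# is foreign: the diatonic i on degree 1 is Bm, whereas Bmaj7 comes from B major. It is labeled Imaj7. E–G#–B–D# doesn't fit — on degree 4 B minor would have Em (iv). Emaj7 is the degree-4 chord of B major, so it is the borrowed IVmaj7.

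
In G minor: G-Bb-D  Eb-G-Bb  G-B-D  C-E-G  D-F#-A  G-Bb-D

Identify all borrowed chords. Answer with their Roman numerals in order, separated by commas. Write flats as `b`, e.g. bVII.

G minor has the diatonic set Gm, Adim, Bb, Cm, D, Eb, F (with V from harmonic minor). G–Bb–D = Gm, Eb–G–Bb = Eb and D–F#–A = D all belong to that set. G–B–D doesn't fit — on degree 1 G minor would have Gm (i). G is the degree-1 chord of G major, so it is the borrowed I. But C–E–G is foreign: the diatonic iv on degree 4 is Cm, whereas C comes from G major. It is labeled IV.

I, IV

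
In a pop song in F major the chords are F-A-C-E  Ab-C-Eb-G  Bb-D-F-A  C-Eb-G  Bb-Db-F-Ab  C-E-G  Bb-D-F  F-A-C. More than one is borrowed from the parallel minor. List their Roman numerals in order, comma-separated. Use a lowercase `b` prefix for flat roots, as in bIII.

The diatonic triads in F major are F, Gm, Am, Bb, C, Dm, Edim. Of the given chords, F–A–C–E = Fmaj7, Bb–D–F–A = Bbmaj7, C–E–G = C, Bb–D–F = Bb and F–A–C = F are diatonic. But Ab–C–Eb–G is foreign: the diatonic iii on degree 3 is Am, whereas Abmaj7 comes from F minor. It is labeled bIIImaj7. C–Eb–G doesn't fit — on degree 5 F major would have C (V). Cm is the degree-5 chord of F minor, so it is the borrowed v. Bb–Db–F–Ab doesn't fit — on degree 4 F major would have Bb (IV). Bbm7 is the degree-4 chord of F minor, so it is the borrowed iv7.

bIIImaj7, v, iv7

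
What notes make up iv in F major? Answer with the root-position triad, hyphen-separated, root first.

The root, Bb, is scale degree 4 — the same note in F major and F minor; only the chord quality changes. Stacking thirds in F minor on Bb gives Bb–Db–F.

Bb-Db-F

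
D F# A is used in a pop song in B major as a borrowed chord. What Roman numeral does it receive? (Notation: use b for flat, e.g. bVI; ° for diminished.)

The root D is the lowered 3rd scale degree — diatonically B major has D# there. The diatonic chord on degree 3 would be D#m (iii), but D–F#–A is the major chord from B minor. As a borrowed chord it is labeled bIII.

bIII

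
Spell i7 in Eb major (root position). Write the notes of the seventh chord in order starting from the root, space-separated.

i7 is built on scale degree 1, which is Eb in both Eb major and its parallel. Building the minor-seventh chord from the parallel minor on Eb: Eb–Gb–Bb–Db.

Eb Gb Bb Db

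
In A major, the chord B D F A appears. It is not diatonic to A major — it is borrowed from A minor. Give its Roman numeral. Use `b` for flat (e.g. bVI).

iiø7

B is scale degree 2 in A major. B–D–F–A is a half-diminished-seventh chord — the form found in A minor, not the diatonic ii (Bm). Borrowed into A major it is written iiø7.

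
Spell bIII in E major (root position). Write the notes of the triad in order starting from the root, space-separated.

G B D

bIII is built on the lowered scale degree 3. In E major degree 3 is G#; lowered it becomes G. Stacking thirds in E minor on G gives G–B–D.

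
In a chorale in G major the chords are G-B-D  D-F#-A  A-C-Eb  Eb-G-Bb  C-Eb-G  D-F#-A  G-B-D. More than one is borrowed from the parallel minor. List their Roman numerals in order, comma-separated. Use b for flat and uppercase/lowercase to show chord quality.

ii°, bVI, iv

The diatonic triads in G major are G, Am, Bm, C, D, Em, F#dim. G–B–D = G and D–F#–A = D are both diatonic. A–C–Eb is not: scale degree 2 in G major carries Am (ii). In G minor the chord on that degree is Adim, so here it functions as ii°, borrowed from the parallel minor. Eb–G–Bb is not: scale degree 6 in G major carries Em (vi). In G minor the chord on that degree is Eb, so here it functions as bVI, borrowed from the parallel minor. C–Eb–G is not: scale degree 4 in G major carries C (IV). In G minor the chord on that degree is Cm, so here it functions as iv, borrowed from the parallel minor.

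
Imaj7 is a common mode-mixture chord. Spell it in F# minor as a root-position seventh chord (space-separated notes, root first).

The root, F#, is scale degree 1 — the same note in F# minor and F# major; only the chord quality changes. In F# major the chord on F# is F#–A#–C#–E#.

F# A# C# E#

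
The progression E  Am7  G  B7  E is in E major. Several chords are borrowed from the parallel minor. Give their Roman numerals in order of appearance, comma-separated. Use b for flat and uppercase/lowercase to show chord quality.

iv7, bIII

In E major the diatonic chords are E, F#m, G#m, A, B, C#m, D#dim. E and B7 are both diatonic. Am7 (A–C–E–G) doesn't fit — on degree 4 E major would have A (IV). Am7 is the degree-4 chord of E minor, so it is the borrowed iv7. G (G–B–D) doesn't fit — on degree 3 E major would have G#m (iii). G is the degree-3 chord of E minor, so it is the borrowed bIII.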